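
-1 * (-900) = 900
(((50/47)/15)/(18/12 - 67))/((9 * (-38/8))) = 80/3158541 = 0.00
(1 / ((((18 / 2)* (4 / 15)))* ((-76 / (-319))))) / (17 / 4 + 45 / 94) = 74965 / 202692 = 0.37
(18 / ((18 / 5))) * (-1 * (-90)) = 450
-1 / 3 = -0.33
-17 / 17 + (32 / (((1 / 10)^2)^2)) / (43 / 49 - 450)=-15702007 / 22007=-713.50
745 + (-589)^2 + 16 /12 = 1043002 /3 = 347667.33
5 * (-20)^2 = 2000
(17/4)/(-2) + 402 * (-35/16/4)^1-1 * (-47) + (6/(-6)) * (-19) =-4991/32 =-155.97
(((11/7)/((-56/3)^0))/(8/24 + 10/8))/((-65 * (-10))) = 66/43225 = 0.00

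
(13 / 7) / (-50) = -13 / 350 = -0.04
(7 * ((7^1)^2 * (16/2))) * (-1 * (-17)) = 46648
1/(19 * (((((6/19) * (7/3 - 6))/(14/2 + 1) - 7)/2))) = -8/543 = -0.01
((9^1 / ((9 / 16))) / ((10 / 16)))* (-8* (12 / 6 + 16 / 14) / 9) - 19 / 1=-90.52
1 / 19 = 0.05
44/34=22/17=1.29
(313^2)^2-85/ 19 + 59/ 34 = 6200259523037/ 646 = 9597924958.26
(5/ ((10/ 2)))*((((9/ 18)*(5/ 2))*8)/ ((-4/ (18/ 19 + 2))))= -140/ 19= -7.37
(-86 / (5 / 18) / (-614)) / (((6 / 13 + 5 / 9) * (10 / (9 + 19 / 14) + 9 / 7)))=2626182 / 11925415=0.22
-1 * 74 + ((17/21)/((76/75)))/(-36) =-1417673/19152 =-74.02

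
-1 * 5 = -5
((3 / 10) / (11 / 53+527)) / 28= 53 / 2607920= 0.00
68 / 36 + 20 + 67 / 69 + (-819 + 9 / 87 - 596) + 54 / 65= -542841578 / 390195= -1391.21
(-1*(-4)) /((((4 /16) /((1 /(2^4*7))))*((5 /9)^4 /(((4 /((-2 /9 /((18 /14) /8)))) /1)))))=-531441 /122500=-4.34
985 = 985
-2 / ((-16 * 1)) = 1 / 8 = 0.12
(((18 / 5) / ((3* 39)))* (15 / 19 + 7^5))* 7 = 4470872 / 1235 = 3620.14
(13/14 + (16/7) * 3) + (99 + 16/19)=28629/266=107.63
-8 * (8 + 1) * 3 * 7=-1512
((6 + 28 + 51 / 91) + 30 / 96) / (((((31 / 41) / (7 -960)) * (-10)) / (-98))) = -2777504205 / 6448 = -430754.37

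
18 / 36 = 1 / 2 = 0.50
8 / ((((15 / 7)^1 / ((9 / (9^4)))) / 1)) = 0.01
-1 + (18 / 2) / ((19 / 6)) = 35 / 19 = 1.84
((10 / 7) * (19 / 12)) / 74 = 95 / 3108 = 0.03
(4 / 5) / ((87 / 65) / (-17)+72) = 884 / 79473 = 0.01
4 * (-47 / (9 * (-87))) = 188 / 783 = 0.24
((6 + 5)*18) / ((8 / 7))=173.25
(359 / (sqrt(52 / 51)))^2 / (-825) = -2190977 / 14300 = -153.22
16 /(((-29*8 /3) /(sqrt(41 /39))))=-2*sqrt(1599) /377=-0.21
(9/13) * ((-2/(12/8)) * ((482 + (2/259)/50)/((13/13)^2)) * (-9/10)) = 168531354/420875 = 400.43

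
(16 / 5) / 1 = 3.20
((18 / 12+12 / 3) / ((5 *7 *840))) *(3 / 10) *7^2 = 11 / 4000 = 0.00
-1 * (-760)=760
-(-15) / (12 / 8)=10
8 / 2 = 4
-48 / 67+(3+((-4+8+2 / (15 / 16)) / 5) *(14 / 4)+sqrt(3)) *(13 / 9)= 13 *sqrt(3) / 9+444037 / 45225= 12.32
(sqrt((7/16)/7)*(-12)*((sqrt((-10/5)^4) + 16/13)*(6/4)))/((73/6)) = -1836/949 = -1.93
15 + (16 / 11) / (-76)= 3131 / 209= 14.98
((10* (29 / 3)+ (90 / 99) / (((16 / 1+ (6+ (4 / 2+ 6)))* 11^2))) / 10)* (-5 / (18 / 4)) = -385991 / 35937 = -10.74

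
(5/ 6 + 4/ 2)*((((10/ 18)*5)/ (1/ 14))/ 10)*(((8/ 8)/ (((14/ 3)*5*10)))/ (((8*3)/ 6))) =17/ 1440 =0.01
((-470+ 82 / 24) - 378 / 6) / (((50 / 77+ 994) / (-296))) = 441595 / 2802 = 157.60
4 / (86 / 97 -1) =-388 / 11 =-35.27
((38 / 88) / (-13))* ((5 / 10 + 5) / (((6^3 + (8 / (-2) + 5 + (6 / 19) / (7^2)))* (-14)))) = 2527 / 42022864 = 0.00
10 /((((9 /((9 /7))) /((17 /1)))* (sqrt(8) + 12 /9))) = -255 /49 + 765* sqrt(2) /98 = 5.84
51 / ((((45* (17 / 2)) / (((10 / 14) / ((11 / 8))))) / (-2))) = -0.14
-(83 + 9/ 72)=-665/ 8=-83.12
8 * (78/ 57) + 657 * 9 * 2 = 224902/ 19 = 11836.95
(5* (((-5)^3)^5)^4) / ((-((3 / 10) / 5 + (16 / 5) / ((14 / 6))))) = -1517883041479706207610433921217918395996093750 / 501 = -3029706669620172071078710000000000000000000.00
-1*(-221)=221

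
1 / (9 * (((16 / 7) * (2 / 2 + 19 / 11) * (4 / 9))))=77 / 1920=0.04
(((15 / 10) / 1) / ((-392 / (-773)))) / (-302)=-2319 / 236768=-0.01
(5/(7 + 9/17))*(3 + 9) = 7.97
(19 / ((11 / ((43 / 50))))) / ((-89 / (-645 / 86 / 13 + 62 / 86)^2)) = -492499 / 1422878600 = -0.00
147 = 147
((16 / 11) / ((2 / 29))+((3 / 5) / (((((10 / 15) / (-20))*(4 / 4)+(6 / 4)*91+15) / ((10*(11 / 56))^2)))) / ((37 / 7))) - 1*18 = 320415187 / 103566848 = 3.09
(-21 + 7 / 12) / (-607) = 0.03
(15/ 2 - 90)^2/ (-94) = -27225/ 376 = -72.41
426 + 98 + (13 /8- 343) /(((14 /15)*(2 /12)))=-93551 /56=-1670.55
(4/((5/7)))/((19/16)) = 448/95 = 4.72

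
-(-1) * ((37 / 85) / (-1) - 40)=-40.44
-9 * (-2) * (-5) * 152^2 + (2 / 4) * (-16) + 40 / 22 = -22873028 / 11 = -2079366.18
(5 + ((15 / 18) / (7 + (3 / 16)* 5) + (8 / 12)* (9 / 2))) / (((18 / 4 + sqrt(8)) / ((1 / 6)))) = 3088 / 6223 - 12352* sqrt(2) / 56007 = 0.18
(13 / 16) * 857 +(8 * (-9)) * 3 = 7685 / 16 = 480.31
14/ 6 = 7/ 3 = 2.33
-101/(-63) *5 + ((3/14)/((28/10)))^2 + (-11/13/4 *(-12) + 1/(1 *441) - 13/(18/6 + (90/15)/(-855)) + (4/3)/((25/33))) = 764774910929/95848880400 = 7.98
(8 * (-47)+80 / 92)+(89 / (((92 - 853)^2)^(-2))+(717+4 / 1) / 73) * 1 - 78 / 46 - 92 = 50116338030906695 / 1679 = 29848920804590.05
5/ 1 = 5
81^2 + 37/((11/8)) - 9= 6578.91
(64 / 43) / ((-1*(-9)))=0.17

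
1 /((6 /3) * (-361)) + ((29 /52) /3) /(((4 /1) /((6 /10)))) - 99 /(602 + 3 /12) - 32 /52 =-1588071 /2108240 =-0.75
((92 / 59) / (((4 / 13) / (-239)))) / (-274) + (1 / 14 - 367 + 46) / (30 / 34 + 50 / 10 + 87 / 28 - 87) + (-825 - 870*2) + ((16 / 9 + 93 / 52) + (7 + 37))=-352420948999831 / 140468346252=-2508.90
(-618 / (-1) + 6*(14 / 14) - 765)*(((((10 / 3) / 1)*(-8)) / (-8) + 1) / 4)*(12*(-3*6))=32994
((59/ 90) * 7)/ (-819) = -59/ 10530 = -0.01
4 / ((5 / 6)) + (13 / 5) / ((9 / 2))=242 / 45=5.38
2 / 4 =1 / 2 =0.50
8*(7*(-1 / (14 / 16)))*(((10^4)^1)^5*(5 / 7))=-32000000000000000000000 / 7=-4571428571428571428571.43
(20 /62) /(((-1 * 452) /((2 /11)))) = -5 /38533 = -0.00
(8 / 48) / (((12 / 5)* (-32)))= -0.00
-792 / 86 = -396 / 43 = -9.21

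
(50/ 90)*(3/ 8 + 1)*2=1.53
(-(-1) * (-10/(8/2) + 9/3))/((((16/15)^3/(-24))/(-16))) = 10125/64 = 158.20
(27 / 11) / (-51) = -9 / 187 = -0.05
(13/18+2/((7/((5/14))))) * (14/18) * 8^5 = 11911168/567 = 21007.35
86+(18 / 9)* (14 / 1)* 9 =338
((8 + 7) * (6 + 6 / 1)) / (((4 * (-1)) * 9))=-5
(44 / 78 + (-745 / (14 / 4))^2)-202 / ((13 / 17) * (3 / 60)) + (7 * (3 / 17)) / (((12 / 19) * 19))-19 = 5198797589 / 129948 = 40006.75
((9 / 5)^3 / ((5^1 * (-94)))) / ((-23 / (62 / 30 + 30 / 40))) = 41067 / 27025000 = 0.00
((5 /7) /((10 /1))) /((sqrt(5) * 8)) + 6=sqrt(5) /560 + 6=6.00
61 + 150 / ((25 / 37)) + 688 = 971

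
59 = 59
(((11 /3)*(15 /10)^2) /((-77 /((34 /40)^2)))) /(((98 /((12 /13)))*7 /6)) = -7803 /12485200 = -0.00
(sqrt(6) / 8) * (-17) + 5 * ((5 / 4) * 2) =7.29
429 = 429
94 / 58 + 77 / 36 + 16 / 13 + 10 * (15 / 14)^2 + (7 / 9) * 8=15090923 / 665028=22.69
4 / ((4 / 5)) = 5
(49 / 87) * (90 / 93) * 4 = 1960 / 899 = 2.18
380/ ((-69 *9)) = -380/ 621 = -0.61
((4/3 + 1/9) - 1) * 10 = 40/9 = 4.44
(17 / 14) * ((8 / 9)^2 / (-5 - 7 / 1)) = -136 / 1701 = -0.08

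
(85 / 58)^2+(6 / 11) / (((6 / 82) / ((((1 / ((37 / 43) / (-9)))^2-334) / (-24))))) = 5464259131 / 75987714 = 71.91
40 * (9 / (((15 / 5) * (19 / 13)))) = 1560 / 19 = 82.11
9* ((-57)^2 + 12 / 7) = 204795 / 7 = 29256.43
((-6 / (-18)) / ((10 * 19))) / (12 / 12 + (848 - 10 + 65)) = 1 / 515280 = 0.00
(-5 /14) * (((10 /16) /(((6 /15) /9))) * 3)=-15.07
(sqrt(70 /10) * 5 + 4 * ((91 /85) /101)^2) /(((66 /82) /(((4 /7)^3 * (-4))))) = -52480 * sqrt(7) /11319 - 7095296 /17025213975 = -12.27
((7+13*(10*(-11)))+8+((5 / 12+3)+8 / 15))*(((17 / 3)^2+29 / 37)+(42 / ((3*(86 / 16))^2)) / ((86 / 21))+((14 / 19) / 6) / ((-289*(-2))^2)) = -10413313908727332745 / 224077171936368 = -46472.00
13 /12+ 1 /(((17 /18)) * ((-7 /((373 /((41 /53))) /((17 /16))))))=-67243405 /995316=-67.56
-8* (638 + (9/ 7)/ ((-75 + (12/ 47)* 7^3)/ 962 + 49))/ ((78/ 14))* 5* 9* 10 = -11876888169600/ 28809001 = -412263.10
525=525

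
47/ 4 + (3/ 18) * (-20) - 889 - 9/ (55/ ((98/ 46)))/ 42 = -13367381/ 15180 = -880.59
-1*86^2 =-7396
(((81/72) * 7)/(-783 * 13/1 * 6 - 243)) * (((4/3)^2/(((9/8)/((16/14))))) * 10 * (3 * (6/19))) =-2560/1165023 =-0.00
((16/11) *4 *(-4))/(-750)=128/4125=0.03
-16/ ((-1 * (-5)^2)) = 16/ 25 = 0.64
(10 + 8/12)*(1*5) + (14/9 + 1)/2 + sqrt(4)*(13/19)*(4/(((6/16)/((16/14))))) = 170675/2394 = 71.29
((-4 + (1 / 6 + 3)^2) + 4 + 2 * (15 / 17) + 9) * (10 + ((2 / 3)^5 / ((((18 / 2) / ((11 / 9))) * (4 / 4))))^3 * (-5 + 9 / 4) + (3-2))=62787734219786125 / 274521509459532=228.72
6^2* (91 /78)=42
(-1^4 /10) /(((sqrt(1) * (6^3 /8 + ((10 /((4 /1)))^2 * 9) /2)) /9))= -4 /245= -0.02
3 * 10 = 30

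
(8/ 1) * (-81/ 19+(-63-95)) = -1298.11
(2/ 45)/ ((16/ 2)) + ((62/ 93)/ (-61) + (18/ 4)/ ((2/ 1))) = 12323/ 5490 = 2.24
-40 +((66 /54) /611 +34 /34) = -39.00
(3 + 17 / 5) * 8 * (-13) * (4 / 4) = -3328 / 5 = -665.60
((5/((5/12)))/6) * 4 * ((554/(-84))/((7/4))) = -4432/147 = -30.15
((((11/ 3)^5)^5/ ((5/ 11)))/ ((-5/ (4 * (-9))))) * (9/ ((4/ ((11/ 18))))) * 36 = 26219988382999860734122920742/ 261508830075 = 100264256375129059.72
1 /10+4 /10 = 1 /2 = 0.50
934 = 934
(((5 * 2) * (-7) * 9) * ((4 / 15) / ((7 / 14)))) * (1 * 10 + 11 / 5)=-20496 / 5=-4099.20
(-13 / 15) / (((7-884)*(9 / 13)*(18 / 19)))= 3211 / 2131110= 0.00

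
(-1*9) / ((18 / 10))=-5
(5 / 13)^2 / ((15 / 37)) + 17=8804 / 507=17.36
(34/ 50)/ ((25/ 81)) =1377/ 625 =2.20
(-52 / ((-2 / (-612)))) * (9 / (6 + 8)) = -71604 / 7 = -10229.14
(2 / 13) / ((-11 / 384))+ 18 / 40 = -14073 / 2860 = -4.92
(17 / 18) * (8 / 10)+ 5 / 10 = 113 / 90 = 1.26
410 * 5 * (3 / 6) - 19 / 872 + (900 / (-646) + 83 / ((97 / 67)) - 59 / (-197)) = 5819273826507 / 5382164504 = 1081.21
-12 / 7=-1.71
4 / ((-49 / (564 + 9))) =-2292 / 49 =-46.78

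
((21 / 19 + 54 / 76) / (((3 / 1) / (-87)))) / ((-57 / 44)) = 40.65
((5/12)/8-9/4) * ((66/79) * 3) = -6963/1264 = -5.51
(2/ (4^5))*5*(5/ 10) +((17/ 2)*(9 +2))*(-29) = -2776571/ 1024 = -2711.50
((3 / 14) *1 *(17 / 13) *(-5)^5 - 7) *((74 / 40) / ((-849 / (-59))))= -350696767 / 3090360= -113.48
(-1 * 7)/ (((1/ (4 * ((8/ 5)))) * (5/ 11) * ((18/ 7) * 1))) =-8624/ 225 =-38.33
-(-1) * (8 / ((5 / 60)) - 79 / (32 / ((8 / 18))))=6833 / 72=94.90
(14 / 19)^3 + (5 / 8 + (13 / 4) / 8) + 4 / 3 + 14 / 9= 8534083 / 1975392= 4.32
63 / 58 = 1.09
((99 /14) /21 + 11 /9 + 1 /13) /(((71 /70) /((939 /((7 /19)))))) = 557739395 /135681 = 4110.67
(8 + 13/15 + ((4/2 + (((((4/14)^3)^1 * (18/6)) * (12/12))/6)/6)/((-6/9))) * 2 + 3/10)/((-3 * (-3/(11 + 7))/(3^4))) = 512.06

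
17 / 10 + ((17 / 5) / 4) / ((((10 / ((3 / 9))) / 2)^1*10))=5117 / 3000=1.71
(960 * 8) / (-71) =-7680 / 71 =-108.17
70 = 70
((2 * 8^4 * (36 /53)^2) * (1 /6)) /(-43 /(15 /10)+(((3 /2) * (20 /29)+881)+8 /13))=2001272832 /2713086695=0.74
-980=-980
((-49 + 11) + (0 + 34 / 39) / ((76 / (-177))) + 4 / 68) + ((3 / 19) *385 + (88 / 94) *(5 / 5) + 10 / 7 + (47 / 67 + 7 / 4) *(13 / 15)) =25.31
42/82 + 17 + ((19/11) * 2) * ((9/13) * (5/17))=18.22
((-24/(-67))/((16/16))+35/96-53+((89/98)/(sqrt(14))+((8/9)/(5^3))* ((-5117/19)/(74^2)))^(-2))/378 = -10445944902238004280712710429367192091207287/111849576722897506025536468367396462390942016+1591140728241388853762479312500000* sqrt(14)/46004096877919227451341370350379576321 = -0.09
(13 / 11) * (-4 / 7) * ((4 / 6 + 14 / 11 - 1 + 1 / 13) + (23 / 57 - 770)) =25058788 / 48279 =519.04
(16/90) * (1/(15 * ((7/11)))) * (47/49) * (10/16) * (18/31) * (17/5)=17578/797475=0.02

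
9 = 9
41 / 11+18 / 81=391 / 99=3.95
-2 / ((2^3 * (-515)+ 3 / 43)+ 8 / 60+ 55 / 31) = 19995 / 41169932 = 0.00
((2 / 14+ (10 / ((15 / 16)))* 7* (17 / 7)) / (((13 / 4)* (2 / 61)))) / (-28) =-232471 / 3822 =-60.82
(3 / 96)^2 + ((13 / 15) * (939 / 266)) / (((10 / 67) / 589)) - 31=12042.31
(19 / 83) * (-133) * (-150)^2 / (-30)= 1895250 / 83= 22834.34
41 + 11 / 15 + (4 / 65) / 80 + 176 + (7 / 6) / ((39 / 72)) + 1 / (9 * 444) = 71392201 / 324675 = 219.89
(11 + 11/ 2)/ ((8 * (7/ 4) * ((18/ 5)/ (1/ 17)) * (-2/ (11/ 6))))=-605/ 34272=-0.02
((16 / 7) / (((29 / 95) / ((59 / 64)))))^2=31416025 / 659344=47.65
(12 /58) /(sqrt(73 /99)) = 18 * sqrt(803) /2117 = 0.24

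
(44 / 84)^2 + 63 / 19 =30082 / 8379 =3.59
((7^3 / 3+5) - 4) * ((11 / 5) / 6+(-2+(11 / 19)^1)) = -103973 / 855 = -121.61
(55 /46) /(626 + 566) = 55 /54832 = 0.00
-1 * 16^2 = -256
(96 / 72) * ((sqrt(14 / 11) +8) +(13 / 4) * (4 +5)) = 4 * sqrt(154) / 33 +149 / 3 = 51.17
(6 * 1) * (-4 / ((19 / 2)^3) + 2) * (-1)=-82116 / 6859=-11.97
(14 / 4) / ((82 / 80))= 140 / 41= 3.41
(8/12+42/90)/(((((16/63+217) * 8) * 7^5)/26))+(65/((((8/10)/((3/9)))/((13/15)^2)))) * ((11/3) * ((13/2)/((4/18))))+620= 66292016237053/23660990640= 2801.74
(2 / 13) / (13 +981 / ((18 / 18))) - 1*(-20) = 129221 / 6461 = 20.00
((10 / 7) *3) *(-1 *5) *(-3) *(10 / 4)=1125 / 7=160.71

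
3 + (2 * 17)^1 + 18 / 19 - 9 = 550 / 19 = 28.95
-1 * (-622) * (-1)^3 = -622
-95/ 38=-5/ 2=-2.50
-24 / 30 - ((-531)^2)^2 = -397510027609 / 5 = -79502005521.80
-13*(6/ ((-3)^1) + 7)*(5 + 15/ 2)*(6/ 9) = -1625/ 3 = -541.67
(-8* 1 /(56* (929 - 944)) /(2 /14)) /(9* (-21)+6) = -0.00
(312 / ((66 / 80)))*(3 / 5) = 226.91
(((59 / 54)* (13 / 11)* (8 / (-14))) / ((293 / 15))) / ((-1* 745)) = 1534 / 30254301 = 0.00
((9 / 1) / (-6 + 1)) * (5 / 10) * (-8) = 36 / 5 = 7.20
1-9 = -8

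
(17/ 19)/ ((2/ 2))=17/ 19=0.89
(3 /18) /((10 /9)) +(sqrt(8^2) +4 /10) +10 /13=2423 /260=9.32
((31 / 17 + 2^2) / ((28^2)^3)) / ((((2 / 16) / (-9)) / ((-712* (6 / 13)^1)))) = 237897 / 832013728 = 0.00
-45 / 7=-6.43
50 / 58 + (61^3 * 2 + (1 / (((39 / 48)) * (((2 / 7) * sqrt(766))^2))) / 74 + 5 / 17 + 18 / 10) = 206149887915376 / 454109695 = 453964.96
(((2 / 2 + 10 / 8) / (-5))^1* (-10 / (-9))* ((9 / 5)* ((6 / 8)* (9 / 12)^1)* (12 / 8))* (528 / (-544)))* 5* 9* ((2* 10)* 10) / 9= 737.04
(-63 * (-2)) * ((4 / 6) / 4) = 21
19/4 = 4.75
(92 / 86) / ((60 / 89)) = 2047 / 1290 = 1.59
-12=-12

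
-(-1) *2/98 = 1/49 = 0.02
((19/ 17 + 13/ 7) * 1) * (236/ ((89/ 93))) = 7769592/ 10591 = 733.60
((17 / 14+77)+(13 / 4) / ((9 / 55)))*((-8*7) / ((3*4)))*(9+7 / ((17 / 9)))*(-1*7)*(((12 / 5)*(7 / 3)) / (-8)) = -484414 / 17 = -28494.94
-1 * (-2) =2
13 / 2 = 6.50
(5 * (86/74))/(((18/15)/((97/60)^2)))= 404587/31968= 12.66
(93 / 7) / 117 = 31 / 273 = 0.11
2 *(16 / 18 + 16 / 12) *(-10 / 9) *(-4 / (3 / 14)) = 22400 / 243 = 92.18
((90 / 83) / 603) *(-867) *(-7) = 60690 / 5561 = 10.91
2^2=4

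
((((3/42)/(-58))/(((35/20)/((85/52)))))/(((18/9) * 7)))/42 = -85/43448496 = -0.00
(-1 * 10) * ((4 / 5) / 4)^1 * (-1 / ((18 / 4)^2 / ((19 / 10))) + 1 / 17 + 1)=-13288 / 6885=-1.93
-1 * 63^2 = -3969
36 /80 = 9 /20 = 0.45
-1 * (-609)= 609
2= 2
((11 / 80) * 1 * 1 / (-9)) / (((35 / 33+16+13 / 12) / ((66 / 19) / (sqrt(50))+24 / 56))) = -1331 * sqrt(2) / 4550500-121 / 335300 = -0.00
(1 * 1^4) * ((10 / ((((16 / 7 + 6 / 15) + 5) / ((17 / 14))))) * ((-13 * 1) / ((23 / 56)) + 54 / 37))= -10919950 / 228919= -47.70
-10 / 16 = -5 / 8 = -0.62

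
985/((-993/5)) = -4925/993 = -4.96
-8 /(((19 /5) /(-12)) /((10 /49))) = 4800 /931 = 5.16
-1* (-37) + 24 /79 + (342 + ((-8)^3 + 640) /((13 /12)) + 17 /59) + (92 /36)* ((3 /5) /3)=1358589589 /2726685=498.26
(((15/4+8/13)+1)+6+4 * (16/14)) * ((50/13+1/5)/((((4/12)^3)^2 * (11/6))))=3336624981/130130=25640.71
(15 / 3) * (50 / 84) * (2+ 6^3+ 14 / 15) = 41050 / 63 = 651.59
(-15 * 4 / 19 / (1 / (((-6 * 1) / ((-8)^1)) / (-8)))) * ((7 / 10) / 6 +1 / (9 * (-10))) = 0.03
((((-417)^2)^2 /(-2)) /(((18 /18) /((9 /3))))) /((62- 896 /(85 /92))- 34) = 2570177667285 /53368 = 48159527.57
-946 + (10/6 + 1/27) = -25496/27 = -944.30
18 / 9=2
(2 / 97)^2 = 4 / 9409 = 0.00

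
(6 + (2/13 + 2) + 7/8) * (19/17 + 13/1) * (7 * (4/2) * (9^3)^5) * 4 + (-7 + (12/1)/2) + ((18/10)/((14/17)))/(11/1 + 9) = 454716330182730966396413/309400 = 1469671396841405838.39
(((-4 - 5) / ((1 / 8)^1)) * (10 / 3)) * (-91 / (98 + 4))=3640 / 17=214.12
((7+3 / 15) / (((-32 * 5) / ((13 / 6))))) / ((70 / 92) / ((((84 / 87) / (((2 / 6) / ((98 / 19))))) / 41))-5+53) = -131859 / 67739075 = -0.00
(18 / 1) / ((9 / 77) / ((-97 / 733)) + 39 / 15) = 336105 / 32056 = 10.48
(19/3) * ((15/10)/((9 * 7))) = 19/126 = 0.15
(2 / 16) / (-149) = -1 / 1192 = -0.00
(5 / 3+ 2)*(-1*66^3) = -1054152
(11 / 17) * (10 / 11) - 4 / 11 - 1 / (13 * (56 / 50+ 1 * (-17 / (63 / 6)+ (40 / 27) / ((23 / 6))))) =9000663 / 9913618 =0.91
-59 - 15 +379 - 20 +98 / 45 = 287.18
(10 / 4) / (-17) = -5 / 34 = -0.15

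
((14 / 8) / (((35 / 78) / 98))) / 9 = 42.47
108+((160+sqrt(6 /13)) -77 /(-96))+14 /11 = sqrt(78) /13+285199 /1056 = 270.75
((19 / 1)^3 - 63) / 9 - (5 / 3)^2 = 2257 / 3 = 752.33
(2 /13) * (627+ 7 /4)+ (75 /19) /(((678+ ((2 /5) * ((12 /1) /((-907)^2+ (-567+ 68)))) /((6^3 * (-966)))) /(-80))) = 1152300560178867215 /11970088024985506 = 96.27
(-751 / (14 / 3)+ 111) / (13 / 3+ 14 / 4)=-2097 / 329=-6.37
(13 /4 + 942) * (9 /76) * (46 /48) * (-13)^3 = -30167007 /128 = -235679.74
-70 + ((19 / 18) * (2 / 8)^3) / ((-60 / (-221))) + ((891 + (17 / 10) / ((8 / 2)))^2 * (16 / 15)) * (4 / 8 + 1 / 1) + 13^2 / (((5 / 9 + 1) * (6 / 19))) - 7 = 15382347065129 / 12096000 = 1271688.75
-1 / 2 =-0.50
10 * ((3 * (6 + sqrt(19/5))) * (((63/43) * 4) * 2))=3024 * sqrt(95)/43 + 90720/43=2795.22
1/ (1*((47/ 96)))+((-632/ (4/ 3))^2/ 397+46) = 11456198/ 18659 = 613.98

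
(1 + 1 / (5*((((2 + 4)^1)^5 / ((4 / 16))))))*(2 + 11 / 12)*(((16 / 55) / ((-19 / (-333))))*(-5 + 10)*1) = 40279939 / 541728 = 74.35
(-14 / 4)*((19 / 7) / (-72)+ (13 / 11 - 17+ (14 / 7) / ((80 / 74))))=388243 / 7920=49.02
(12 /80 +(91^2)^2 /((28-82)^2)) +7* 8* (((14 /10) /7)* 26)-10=86744222 /3645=23798.14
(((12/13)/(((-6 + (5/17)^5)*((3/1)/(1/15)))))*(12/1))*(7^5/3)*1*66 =-8399964882848/553541105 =-15174.96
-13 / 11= -1.18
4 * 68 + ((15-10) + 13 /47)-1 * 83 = 9131 /47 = 194.28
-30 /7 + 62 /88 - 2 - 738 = -743.58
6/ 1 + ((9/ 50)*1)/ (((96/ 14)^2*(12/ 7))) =6.00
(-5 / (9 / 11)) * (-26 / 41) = 1430 / 369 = 3.88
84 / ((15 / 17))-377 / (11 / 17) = -26809 / 55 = -487.44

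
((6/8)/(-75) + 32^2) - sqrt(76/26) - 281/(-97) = 9960803/9700 - sqrt(494)/13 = 1025.18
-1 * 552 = -552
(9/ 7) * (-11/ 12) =-33/ 28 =-1.18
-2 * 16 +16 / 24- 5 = -109 / 3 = -36.33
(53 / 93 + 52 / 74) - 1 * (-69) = 241808 / 3441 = 70.27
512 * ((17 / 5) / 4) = 2176 / 5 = 435.20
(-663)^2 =439569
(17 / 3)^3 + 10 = 5183 / 27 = 191.96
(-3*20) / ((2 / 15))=-450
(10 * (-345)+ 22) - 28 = -3456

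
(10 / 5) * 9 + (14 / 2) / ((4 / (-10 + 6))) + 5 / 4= 12.25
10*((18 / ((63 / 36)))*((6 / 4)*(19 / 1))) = 20520 / 7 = 2931.43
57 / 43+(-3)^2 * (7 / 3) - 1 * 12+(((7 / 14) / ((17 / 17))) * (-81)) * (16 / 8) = -3039 / 43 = -70.67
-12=-12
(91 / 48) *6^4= 2457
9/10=0.90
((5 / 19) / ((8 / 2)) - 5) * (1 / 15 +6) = -2275 / 76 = -29.93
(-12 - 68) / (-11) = 80 / 11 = 7.27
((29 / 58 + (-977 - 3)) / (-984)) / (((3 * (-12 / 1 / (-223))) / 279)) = 4514189 / 2624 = 1720.35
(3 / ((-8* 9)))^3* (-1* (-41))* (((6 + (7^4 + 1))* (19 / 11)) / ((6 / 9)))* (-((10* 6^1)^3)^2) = 9496399500000 / 11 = 863309045454.55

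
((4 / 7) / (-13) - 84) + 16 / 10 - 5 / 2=-77299 / 910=-84.94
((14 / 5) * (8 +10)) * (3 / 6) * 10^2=2520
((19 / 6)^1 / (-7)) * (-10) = 95 / 21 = 4.52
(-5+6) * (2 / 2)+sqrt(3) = 1+sqrt(3) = 2.73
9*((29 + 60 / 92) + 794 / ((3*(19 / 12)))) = 774054 / 437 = 1771.29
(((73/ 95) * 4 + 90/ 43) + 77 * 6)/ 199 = 1908376/ 812915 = 2.35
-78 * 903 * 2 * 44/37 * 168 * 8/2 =-4165185024/37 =-112572568.22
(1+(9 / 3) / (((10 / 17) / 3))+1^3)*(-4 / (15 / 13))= -4498 / 75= -59.97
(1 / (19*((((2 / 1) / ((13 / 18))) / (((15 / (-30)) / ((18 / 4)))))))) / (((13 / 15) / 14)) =-35 / 1026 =-0.03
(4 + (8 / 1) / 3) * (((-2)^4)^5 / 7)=998643.81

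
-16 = -16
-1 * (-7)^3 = 343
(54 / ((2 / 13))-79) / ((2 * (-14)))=-68 / 7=-9.71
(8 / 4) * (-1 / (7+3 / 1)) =-1 / 5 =-0.20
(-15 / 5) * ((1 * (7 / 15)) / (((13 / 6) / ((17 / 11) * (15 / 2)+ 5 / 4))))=-2373 / 286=-8.30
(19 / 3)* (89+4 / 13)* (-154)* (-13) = 1132362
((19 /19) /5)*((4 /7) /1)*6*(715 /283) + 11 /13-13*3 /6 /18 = 2055863 /927108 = 2.22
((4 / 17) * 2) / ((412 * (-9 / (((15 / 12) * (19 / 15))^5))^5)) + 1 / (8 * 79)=-1188372756075999737679021617430973 / 3896071694883218204170702959868379136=-0.00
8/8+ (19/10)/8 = 99/80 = 1.24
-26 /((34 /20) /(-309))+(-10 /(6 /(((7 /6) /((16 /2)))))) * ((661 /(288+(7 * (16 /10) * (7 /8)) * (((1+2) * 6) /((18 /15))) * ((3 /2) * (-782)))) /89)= 177244878227215 /37505139696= 4725.88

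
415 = 415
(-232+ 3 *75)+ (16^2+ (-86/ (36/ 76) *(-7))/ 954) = 1074676/ 4293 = 250.33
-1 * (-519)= 519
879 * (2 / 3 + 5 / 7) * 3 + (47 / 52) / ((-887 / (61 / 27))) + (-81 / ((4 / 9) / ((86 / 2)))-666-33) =-21332354269 / 4358718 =-4894.18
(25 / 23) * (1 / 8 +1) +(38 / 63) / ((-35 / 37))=237421 / 405720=0.59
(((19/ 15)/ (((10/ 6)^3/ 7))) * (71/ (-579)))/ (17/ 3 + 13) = -12141/ 965000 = -0.01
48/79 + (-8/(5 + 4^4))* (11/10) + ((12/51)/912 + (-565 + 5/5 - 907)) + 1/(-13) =-2546298538471/1731583620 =-1470.50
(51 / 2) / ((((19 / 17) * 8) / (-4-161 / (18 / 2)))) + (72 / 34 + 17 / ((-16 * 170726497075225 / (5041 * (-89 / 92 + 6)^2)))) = -1351144087474665996434617 / 22403730720577897017600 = -60.31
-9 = -9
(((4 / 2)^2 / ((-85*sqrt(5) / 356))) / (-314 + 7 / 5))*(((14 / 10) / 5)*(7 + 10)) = 9968*sqrt(5) / 195375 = 0.11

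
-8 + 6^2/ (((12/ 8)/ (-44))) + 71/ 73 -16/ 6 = -233387/ 219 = -1065.69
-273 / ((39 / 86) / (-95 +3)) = 55384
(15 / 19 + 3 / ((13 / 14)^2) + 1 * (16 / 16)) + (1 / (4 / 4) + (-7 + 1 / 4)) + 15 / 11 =124669 / 141284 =0.88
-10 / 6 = -5 / 3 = -1.67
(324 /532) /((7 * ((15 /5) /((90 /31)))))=0.08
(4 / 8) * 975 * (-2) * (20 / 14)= -1392.86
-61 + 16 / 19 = -1143 / 19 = -60.16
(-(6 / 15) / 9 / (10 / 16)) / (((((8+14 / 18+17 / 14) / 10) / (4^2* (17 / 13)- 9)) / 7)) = -97216 / 16367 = -5.94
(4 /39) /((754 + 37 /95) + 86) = 0.00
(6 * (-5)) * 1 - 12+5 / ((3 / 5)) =-101 / 3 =-33.67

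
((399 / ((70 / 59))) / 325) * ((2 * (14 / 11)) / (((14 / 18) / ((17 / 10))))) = 514539 / 89375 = 5.76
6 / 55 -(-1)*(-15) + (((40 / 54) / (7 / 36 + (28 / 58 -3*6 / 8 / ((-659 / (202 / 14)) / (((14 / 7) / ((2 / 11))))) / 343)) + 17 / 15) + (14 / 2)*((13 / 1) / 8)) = -31853571039 / 24667870744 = -1.29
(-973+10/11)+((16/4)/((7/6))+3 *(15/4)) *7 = -38251/44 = -869.34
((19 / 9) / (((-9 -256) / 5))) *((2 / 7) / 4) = -0.00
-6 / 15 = -2 / 5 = -0.40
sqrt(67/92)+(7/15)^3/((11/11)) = 343/3375+sqrt(1541)/46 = 0.96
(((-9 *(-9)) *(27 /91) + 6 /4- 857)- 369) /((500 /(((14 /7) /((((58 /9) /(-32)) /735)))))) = 33034932 /1885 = 17525.16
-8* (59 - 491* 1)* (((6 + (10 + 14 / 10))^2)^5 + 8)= 8791565511150609.81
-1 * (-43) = 43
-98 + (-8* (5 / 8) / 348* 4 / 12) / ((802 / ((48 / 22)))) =-37608191 / 383757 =-98.00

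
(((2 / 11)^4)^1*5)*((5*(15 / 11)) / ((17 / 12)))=72000 / 2737867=0.03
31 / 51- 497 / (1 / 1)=-25316 / 51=-496.39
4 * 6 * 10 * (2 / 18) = 80 / 3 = 26.67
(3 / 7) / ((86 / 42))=9 / 43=0.21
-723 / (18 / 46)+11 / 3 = -1844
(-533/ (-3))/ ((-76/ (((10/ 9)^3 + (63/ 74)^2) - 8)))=13.80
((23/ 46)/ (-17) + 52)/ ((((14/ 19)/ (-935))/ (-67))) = 123716505/ 28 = 4418446.61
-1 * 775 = -775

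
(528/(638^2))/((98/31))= 186/453299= 0.00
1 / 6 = 0.17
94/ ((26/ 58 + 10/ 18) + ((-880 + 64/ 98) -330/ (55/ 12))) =-601083/ 6076969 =-0.10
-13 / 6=-2.17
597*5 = 2985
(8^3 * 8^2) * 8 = 262144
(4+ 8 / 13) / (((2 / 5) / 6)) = 900 / 13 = 69.23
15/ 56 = 0.27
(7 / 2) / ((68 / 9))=63 / 136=0.46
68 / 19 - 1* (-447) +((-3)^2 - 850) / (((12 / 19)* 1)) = -200869 / 228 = -881.00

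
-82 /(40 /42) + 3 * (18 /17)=-14097 /170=-82.92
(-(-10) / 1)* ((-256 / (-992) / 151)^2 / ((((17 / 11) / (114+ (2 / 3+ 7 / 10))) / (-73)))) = -177867712 / 1117499811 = -0.16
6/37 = 0.16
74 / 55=1.35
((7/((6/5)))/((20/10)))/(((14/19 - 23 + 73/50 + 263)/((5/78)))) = 83125/107680716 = 0.00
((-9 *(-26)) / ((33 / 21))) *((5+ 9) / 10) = 11466 / 55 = 208.47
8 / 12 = 2 / 3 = 0.67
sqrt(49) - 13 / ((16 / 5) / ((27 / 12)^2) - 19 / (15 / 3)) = 14246 / 1283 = 11.10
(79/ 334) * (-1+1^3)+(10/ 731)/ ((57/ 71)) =710/ 41667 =0.02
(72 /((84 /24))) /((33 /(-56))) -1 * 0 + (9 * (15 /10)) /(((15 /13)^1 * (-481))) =-142179 /4070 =-34.93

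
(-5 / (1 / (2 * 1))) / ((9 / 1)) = -10 / 9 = -1.11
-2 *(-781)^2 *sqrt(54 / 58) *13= -47576958 *sqrt(87) / 29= -15302355.91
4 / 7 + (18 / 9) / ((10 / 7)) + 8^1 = 349 / 35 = 9.97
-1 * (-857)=857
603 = 603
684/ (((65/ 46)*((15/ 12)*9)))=13984/ 325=43.03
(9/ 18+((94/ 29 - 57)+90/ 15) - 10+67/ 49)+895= 2384747/ 2842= 839.11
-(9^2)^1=-81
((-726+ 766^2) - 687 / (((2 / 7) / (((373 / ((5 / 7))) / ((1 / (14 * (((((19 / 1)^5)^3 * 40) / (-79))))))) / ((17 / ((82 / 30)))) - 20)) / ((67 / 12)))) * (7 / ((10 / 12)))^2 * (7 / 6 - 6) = -6944726984658801814127064749601937 / 167875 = -41368440712785118773653400000.00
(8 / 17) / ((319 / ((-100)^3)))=-8000000 / 5423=-1475.20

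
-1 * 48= -48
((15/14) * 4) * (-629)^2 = 11869230/7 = 1695604.29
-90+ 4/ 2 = -88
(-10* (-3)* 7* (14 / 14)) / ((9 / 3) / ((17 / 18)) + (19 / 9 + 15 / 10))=64260 / 2077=30.94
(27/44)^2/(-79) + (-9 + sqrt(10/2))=-1377225/152944 + sqrt(5)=-6.77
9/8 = 1.12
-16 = -16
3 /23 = 0.13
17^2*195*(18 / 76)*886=224687385 / 19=11825651.84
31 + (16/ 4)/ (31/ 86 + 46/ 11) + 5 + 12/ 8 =329843/ 8594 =38.38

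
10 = 10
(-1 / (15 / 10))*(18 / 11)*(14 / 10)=-84 / 55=-1.53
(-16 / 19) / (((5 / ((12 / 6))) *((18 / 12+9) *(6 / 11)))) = -352 / 5985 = -0.06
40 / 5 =8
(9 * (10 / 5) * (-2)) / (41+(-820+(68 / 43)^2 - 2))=22188 / 479815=0.05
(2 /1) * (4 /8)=1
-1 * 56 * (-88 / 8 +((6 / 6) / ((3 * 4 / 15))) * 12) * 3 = -672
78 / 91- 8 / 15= 34 / 105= 0.32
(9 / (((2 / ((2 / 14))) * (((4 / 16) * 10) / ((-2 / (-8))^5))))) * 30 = 0.01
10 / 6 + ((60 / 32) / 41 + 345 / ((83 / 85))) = 28995655 / 81672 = 355.03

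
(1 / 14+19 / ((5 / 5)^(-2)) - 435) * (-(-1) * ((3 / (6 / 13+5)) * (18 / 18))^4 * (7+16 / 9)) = -118246909833 / 355763534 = -332.38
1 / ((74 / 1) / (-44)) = -22 / 37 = -0.59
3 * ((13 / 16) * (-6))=-117 / 8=-14.62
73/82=0.89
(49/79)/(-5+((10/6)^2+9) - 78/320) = 0.09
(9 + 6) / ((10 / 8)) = 12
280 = 280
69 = 69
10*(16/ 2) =80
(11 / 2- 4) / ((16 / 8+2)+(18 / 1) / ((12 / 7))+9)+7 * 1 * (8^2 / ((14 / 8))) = 12035 / 47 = 256.06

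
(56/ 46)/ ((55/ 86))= 2408/ 1265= 1.90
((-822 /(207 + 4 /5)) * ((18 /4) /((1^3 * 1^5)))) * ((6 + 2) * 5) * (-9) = 6658200 /1039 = 6408.28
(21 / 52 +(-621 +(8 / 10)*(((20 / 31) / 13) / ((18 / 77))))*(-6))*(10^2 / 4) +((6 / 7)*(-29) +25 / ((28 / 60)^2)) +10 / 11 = 243001878887 / 2606604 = 93225.47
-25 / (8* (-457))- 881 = -3220911 / 3656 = -880.99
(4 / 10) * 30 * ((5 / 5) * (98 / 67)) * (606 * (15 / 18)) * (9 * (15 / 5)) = 239324.78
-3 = -3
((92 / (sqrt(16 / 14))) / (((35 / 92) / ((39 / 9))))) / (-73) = -27508 * sqrt(14) / 7665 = -13.43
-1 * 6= -6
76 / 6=38 / 3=12.67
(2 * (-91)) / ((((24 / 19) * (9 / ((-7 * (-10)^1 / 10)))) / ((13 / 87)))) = -157339 / 9396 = -16.75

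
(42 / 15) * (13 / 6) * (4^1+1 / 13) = 371 / 15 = 24.73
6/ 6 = 1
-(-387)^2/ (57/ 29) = -1447767/ 19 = -76198.26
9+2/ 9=83/ 9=9.22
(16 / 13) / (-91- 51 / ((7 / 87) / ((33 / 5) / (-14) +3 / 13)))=7840 / 392033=0.02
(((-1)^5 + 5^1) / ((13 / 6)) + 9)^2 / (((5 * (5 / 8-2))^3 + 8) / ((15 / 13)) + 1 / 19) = -967011840 / 2257571459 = -0.43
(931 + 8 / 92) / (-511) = -21415 / 11753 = -1.82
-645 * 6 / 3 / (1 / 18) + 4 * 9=-23184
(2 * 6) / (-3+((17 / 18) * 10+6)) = 27 / 28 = 0.96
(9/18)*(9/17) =9/34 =0.26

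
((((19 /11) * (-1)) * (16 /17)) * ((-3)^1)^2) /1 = -2736 /187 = -14.63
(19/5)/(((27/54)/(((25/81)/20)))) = 19/162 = 0.12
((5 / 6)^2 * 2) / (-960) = -5 / 3456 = -0.00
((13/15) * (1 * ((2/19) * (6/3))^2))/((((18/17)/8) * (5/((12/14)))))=28288/568575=0.05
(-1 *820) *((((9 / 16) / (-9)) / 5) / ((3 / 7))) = 287 / 12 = 23.92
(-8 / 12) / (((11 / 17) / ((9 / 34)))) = -3 / 11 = -0.27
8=8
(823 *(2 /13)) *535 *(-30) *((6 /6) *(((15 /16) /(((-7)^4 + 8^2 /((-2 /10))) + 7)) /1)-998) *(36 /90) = 4893427805515 /6032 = 811244662.72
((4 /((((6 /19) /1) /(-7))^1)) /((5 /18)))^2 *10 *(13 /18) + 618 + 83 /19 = 69966053 /95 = 736484.77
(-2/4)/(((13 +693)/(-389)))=389/1412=0.28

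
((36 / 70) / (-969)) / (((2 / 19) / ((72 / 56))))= -27 / 4165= -0.01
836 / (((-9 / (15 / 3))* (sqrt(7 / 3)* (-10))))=30.41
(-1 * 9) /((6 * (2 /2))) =-3 /2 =-1.50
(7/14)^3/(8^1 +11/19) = 0.01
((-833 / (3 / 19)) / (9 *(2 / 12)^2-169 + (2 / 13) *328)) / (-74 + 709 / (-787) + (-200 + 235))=-46264582 / 41390079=-1.12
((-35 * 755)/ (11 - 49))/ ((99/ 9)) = 26425/ 418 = 63.22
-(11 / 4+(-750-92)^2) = -2835867 / 4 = -708966.75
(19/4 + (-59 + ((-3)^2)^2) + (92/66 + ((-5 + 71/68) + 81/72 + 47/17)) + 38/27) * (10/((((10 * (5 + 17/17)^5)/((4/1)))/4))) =1190965/19630512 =0.06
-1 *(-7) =7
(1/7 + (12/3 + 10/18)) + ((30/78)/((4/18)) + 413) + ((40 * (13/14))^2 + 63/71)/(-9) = 216581563/814086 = 266.04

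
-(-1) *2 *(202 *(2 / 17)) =808 / 17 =47.53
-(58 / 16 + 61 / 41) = -1677 / 328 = -5.11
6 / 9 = 0.67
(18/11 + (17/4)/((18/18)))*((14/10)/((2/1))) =1813/440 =4.12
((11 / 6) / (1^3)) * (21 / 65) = 77 / 130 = 0.59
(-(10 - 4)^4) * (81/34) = -52488/17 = -3087.53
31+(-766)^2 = 586787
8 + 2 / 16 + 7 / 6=9.29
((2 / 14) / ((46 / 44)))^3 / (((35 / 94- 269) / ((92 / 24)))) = -500456 / 13745154591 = -0.00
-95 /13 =-7.31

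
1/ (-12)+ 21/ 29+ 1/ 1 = 571/ 348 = 1.64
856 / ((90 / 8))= 3424 / 45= 76.09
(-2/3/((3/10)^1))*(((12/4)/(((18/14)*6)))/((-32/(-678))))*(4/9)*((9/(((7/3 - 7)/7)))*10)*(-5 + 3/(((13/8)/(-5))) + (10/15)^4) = -292215175/18954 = -15417.07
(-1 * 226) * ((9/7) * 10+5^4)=-1009090/7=-144155.71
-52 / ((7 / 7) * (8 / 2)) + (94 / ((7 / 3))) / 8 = -223 / 28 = -7.96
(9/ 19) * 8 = 72/ 19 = 3.79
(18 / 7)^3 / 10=2916 / 1715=1.70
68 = 68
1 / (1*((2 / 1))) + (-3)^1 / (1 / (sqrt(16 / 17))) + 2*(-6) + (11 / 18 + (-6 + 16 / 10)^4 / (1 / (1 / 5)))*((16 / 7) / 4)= 12475807 / 393750 - 12*sqrt(17) / 17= 28.77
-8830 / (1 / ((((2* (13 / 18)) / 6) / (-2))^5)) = 1639258595 / 7346640384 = 0.22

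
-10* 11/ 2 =-55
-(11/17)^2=-121/289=-0.42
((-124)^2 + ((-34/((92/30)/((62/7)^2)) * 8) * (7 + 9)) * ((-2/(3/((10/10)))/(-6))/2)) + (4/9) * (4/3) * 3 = 93242720/10143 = 9192.81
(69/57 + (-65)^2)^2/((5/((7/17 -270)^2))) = 135428220256878756/521645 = 259617594833.42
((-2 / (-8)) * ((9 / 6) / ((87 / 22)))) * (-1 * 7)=-77 / 116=-0.66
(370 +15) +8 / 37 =14253 / 37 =385.22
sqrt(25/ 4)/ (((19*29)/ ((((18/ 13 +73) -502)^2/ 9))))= 17168045/ 186238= 92.18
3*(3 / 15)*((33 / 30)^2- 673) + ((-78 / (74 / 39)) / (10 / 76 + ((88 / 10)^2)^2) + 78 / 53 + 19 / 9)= -502121245730605049 / 1256880356338500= -399.50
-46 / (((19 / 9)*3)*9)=-46 / 57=-0.81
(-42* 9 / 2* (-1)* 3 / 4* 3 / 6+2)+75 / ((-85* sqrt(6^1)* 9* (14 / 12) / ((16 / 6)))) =583 / 8 - 40* sqrt(6) / 1071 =72.78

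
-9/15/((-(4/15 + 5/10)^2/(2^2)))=2160/529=4.08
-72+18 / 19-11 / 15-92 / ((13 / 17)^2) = -11035151 / 48165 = -229.11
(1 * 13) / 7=13 / 7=1.86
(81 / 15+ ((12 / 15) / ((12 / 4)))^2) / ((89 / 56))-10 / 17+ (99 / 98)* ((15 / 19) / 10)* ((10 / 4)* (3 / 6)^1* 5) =17001532777 / 5070970800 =3.35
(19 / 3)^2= 361 / 9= 40.11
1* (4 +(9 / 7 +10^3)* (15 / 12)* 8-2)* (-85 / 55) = -1191768 / 77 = -15477.51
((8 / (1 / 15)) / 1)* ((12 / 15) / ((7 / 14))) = 192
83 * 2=166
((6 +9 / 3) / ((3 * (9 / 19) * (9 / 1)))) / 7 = 19 / 189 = 0.10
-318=-318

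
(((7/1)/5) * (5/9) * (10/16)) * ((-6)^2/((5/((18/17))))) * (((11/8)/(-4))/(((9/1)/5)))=-385/544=-0.71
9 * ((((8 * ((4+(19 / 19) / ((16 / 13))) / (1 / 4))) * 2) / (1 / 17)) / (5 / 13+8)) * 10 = 6126120 / 109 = 56202.94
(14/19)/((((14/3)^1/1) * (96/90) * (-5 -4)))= -5/304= -0.02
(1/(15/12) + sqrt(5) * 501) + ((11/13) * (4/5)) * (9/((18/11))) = 294/65 + 501 * sqrt(5) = 1124.79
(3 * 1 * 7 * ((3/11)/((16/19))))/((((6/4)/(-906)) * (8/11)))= -180747/32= -5648.34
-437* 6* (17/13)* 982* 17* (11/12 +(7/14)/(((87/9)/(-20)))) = 2542404383/377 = 6743778.20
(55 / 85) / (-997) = -11 / 16949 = -0.00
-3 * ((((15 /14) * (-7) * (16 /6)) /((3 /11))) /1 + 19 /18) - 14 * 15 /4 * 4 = 41 /6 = 6.83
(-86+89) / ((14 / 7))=3 / 2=1.50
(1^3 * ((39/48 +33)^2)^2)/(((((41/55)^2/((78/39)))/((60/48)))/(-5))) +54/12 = -6478200445431481/220332032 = -29401991.11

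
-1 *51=-51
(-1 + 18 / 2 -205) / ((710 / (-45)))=1773 / 142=12.49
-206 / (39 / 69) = -4738 / 13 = -364.46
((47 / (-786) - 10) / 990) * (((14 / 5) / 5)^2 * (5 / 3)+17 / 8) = -62805301 / 2334420000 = -0.03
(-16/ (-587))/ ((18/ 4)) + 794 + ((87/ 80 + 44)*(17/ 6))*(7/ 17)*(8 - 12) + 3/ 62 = 3823418981/ 6550920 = 583.65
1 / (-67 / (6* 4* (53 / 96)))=-53 / 268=-0.20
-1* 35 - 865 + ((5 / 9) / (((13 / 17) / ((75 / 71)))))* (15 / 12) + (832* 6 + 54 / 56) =158705041 / 38766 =4093.92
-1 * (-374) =374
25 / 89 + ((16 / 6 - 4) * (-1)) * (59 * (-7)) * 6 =-294031 / 89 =-3303.72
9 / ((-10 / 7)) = -63 / 10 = -6.30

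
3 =3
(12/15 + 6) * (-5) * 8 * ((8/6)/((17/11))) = -704/3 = -234.67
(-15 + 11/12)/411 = -169/4932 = -0.03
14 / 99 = 0.14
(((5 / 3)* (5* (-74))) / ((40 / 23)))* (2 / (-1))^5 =34040 / 3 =11346.67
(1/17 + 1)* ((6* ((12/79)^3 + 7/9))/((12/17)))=3466825/493039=7.03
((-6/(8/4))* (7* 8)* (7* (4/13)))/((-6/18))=14112/13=1085.54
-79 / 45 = -1.76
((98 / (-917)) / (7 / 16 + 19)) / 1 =-224 / 40741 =-0.01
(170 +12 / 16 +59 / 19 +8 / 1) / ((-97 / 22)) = -41.25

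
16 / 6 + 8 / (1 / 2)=56 / 3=18.67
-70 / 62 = -35 / 31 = -1.13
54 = 54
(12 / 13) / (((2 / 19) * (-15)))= -38 / 65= -0.58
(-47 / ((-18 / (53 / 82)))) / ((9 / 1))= 2491 / 13284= 0.19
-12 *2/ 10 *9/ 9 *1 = -12/ 5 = -2.40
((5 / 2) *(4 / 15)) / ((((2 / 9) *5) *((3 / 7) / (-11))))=-77 / 5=-15.40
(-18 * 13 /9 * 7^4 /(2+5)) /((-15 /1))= 8918 /15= 594.53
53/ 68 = 0.78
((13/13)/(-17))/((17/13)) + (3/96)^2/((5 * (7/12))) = -115613/2589440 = -0.04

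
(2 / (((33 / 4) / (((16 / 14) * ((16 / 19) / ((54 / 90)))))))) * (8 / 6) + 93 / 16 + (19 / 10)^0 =4633289 / 632016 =7.33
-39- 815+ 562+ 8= -284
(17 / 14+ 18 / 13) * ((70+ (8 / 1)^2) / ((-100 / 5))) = -31691 / 1820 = -17.41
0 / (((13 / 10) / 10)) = 0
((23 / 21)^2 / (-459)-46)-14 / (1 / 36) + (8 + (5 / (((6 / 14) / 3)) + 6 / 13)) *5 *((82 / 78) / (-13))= -252409221088 / 444714543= -567.58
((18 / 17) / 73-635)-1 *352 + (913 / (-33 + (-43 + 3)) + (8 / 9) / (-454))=-2534080874 / 2535363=-999.49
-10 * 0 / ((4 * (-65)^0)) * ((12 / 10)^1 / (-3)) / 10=0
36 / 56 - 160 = -2231 / 14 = -159.36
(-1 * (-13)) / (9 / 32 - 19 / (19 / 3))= -416 / 87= -4.78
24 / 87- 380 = -11012 / 29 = -379.72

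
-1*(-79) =79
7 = 7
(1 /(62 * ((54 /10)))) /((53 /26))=65 /44361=0.00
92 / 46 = 2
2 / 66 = 1 / 33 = 0.03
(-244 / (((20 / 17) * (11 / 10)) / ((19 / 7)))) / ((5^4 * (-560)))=19703 / 13475000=0.00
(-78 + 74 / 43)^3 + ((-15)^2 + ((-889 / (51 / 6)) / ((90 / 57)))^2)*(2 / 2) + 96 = -2270229702520658 / 5169942675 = -439120.87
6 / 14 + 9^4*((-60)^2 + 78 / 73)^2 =3173778119149455 / 37303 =85081042252.62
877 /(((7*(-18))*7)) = -877 /882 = -0.99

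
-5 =-5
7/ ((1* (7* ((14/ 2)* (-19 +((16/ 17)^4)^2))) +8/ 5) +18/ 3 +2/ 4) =-488303020870/ 62274731447949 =-0.01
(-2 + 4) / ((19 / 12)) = 24 / 19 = 1.26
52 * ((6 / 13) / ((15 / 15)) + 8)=440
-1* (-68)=68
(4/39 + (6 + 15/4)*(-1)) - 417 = -66557/156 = -426.65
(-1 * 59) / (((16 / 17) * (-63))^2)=-17051 / 1016064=-0.02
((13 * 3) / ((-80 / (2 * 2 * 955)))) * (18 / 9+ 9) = -81939 / 4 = -20484.75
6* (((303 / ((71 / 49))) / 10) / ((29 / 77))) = 3429657 / 10295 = 333.14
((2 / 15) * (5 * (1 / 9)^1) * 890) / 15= 356 / 81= 4.40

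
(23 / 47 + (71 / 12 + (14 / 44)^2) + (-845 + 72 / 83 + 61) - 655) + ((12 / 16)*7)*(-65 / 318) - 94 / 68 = -14637636328745 / 10206982104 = -1434.08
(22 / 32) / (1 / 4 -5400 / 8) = -11 / 10796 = -0.00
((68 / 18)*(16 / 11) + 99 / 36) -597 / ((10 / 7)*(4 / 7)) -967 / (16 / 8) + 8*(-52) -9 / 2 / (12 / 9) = -3219391 / 1980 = -1625.96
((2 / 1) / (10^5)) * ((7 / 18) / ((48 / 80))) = 7 / 540000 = 0.00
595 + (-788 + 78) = -115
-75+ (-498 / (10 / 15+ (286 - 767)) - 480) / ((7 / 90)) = -8981895 / 1441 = -6233.10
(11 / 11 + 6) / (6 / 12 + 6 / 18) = 42 / 5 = 8.40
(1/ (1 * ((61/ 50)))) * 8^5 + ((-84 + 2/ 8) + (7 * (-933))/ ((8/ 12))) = 4142819/ 244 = 16978.77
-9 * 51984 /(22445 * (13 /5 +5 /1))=-12312 /4489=-2.74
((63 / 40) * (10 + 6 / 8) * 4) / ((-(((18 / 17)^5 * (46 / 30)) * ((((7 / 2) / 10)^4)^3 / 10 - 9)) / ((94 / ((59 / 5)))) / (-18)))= -64277494332800000000000000 / 121559404075821704183049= -528.77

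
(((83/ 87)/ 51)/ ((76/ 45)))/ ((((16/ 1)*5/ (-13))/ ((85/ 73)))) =-5395/ 2574272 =-0.00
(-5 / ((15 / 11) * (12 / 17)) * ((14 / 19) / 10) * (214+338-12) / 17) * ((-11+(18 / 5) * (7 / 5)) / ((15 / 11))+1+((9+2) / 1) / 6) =88781 / 4750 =18.69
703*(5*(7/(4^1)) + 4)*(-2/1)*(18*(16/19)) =-271728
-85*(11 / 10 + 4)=-867 / 2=-433.50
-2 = -2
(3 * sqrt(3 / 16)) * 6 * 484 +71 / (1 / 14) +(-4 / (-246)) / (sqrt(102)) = sqrt(102) / 6273 +994 +2178 * sqrt(3) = 4766.41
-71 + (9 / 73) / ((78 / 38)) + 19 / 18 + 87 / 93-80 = -78874697 / 529542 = -148.95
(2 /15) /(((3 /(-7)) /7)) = -98 /45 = -2.18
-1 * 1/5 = -1/5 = -0.20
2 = 2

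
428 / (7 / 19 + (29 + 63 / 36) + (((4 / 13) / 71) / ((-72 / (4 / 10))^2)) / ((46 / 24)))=466112415600 / 33889444951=13.75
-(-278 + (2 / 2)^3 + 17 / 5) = 1368 / 5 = 273.60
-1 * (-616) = 616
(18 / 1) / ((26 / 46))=414 / 13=31.85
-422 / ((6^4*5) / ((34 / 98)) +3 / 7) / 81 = -50218 / 180037971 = -0.00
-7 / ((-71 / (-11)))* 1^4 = -77 / 71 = -1.08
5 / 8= 0.62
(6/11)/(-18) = -1/33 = -0.03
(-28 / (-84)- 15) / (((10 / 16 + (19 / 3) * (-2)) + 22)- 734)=352 / 17377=0.02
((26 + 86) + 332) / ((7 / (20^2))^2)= 71040000 / 49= 1449795.92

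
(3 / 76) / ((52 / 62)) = 93 / 1976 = 0.05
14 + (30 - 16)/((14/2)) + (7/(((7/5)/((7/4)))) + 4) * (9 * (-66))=-15115/2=-7557.50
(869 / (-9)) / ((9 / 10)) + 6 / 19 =-164624 / 1539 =-106.97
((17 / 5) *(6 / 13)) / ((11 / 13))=102 / 55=1.85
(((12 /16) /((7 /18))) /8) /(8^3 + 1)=1 /2128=0.00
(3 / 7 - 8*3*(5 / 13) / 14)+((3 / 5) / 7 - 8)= -3706 / 455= -8.15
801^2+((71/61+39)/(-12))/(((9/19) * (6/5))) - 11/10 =63402320243/98820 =641594.01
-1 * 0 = 0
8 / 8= 1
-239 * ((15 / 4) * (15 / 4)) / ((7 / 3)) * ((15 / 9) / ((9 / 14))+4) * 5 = -2658875 / 56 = -47479.91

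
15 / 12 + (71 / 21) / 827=87119 / 69468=1.25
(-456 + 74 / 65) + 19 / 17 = -501387 / 1105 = -453.74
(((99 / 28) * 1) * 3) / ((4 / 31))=9207 / 112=82.21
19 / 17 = 1.12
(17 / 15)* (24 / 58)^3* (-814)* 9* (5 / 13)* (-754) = 143472384 / 841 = 170597.37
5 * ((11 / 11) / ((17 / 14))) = 70 / 17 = 4.12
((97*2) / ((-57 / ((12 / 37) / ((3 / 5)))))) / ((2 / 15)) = -9700 / 703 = -13.80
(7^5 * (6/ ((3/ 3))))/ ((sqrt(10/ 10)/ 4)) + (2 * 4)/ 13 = 5243792/ 13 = 403368.62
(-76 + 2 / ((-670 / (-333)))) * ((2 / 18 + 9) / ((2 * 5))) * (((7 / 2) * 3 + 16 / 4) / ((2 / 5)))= -29876003 / 12060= -2477.28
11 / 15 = 0.73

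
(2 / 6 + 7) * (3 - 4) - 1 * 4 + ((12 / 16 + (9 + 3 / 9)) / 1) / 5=-559 / 60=-9.32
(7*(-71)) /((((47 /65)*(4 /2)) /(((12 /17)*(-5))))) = 969150 /799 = 1212.95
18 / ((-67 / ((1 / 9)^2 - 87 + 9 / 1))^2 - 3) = -119713467 / 15043523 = -7.96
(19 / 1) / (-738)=-19 / 738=-0.03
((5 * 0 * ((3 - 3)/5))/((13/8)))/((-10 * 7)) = 0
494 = 494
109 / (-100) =-109 / 100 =-1.09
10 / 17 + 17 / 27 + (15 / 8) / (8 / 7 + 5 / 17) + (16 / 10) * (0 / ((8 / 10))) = 176003 / 69768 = 2.52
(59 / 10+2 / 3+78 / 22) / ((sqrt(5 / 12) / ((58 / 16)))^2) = 2806417 / 8800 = 318.91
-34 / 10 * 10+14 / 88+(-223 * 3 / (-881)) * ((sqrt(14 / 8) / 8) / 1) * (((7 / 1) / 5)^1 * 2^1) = -1489 / 44+4683 * sqrt(7) / 35240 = -33.49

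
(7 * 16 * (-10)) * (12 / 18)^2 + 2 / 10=-22391 / 45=-497.58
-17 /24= -0.71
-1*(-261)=261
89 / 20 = 4.45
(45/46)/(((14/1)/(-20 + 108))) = 990/161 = 6.15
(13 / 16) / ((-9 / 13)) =-1.17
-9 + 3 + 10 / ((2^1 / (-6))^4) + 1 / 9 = 7237 / 9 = 804.11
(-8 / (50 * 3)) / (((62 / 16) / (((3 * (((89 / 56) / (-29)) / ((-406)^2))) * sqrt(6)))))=89 * sqrt(6) / 6483205925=0.00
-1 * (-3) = 3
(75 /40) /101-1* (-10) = 8095 /808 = 10.02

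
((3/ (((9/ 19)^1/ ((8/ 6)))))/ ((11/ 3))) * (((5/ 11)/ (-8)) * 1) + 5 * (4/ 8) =860/ 363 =2.37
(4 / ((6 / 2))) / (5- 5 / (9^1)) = 3 / 10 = 0.30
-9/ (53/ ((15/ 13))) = -135/ 689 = -0.20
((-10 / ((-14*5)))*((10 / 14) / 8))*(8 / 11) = 5 / 539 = 0.01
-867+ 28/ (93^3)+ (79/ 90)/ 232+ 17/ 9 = -1614383847533/ 1866108240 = -865.11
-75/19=-3.95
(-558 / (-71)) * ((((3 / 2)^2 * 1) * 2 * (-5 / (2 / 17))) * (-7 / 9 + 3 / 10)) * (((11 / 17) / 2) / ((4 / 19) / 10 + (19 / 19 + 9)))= 12536865 / 540736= 23.18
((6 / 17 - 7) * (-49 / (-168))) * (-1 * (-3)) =-791 / 136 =-5.82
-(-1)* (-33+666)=633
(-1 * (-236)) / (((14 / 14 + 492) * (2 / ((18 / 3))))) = 708 / 493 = 1.44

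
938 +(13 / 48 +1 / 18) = 135119 / 144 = 938.33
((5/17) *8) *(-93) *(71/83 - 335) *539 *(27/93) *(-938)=-15143556083040/1411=-10732498995.78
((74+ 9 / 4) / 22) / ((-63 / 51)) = -5185 / 1848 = -2.81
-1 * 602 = -602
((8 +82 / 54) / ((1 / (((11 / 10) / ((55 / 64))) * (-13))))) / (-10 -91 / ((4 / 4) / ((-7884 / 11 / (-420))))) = 1176032 / 1227285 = 0.96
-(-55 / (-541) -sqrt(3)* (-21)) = -21* sqrt(3) -55 / 541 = -36.47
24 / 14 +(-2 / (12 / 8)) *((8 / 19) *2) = 236 / 399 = 0.59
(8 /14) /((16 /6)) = 3 /14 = 0.21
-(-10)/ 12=5/ 6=0.83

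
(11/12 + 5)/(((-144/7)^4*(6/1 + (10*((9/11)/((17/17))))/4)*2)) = 1875181/913281122304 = 0.00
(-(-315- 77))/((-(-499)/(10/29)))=3920/14471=0.27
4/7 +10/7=2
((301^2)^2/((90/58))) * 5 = 238047694829/9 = 26449743869.89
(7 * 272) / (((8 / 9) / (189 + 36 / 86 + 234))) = 38999394 / 43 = 906962.65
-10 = -10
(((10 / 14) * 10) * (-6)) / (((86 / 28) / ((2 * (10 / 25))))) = -480 / 43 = -11.16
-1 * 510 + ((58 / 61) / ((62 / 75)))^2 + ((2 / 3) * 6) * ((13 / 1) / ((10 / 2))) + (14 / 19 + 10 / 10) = -496.54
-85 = -85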